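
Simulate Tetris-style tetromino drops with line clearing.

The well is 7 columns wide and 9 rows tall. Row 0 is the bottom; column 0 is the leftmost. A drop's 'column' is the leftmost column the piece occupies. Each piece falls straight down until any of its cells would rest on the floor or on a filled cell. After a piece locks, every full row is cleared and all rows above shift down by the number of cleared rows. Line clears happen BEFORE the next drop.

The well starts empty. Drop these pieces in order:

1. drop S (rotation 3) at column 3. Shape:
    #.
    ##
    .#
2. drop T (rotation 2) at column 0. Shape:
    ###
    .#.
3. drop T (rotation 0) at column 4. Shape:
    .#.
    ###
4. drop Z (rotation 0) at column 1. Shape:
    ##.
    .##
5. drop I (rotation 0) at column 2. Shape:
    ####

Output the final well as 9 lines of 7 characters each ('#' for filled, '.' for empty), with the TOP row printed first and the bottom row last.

Drop 1: S rot3 at col 3 lands with bottom-row=0; cleared 0 line(s) (total 0); column heights now [0 0 0 3 2 0 0], max=3
Drop 2: T rot2 at col 0 lands with bottom-row=0; cleared 0 line(s) (total 0); column heights now [2 2 2 3 2 0 0], max=3
Drop 3: T rot0 at col 4 lands with bottom-row=2; cleared 0 line(s) (total 0); column heights now [2 2 2 3 3 4 3], max=4
Drop 4: Z rot0 at col 1 lands with bottom-row=3; cleared 0 line(s) (total 0); column heights now [2 5 5 4 3 4 3], max=5
Drop 5: I rot0 at col 2 lands with bottom-row=5; cleared 0 line(s) (total 0); column heights now [2 5 6 6 6 6 3], max=6

Answer: .......
.......
.......
..####.
.##....
..##.#.
...####
#####..
.#..#..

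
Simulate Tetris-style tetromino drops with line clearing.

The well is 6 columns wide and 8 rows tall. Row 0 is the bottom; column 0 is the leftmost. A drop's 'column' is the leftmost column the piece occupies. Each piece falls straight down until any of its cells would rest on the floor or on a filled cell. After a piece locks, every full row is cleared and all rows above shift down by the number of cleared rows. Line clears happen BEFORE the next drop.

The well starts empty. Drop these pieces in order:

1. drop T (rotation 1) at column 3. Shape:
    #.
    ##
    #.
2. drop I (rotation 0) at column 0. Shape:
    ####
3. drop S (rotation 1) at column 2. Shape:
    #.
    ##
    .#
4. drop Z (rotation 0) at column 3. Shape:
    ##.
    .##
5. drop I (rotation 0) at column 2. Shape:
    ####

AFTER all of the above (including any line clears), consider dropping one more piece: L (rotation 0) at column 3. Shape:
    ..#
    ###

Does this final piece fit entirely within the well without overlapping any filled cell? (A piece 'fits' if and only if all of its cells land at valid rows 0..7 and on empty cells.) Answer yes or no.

Drop 1: T rot1 at col 3 lands with bottom-row=0; cleared 0 line(s) (total 0); column heights now [0 0 0 3 2 0], max=3
Drop 2: I rot0 at col 0 lands with bottom-row=3; cleared 0 line(s) (total 0); column heights now [4 4 4 4 2 0], max=4
Drop 3: S rot1 at col 2 lands with bottom-row=4; cleared 0 line(s) (total 0); column heights now [4 4 7 6 2 0], max=7
Drop 4: Z rot0 at col 3 lands with bottom-row=5; cleared 0 line(s) (total 0); column heights now [4 4 7 7 7 6], max=7
Drop 5: I rot0 at col 2 lands with bottom-row=7; cleared 0 line(s) (total 0); column heights now [4 4 8 8 8 8], max=8
Test piece L rot0 at col 3 (width 3): heights before test = [4 4 8 8 8 8]; fits = False

Answer: no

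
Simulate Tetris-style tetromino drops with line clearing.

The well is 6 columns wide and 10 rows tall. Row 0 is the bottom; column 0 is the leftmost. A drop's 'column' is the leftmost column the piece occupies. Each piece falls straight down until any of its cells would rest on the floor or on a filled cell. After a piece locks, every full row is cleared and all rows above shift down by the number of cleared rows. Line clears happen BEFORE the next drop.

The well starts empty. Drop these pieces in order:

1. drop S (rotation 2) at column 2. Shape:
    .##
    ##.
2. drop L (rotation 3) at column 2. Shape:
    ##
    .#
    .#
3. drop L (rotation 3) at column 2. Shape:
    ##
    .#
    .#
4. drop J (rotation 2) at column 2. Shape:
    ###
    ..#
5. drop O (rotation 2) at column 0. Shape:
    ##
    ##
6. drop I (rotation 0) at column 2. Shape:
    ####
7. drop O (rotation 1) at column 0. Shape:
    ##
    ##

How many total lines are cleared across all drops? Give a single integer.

Answer: 0

Derivation:
Drop 1: S rot2 at col 2 lands with bottom-row=0; cleared 0 line(s) (total 0); column heights now [0 0 1 2 2 0], max=2
Drop 2: L rot3 at col 2 lands with bottom-row=2; cleared 0 line(s) (total 0); column heights now [0 0 5 5 2 0], max=5
Drop 3: L rot3 at col 2 lands with bottom-row=5; cleared 0 line(s) (total 0); column heights now [0 0 8 8 2 0], max=8
Drop 4: J rot2 at col 2 lands with bottom-row=7; cleared 0 line(s) (total 0); column heights now [0 0 9 9 9 0], max=9
Drop 5: O rot2 at col 0 lands with bottom-row=0; cleared 0 line(s) (total 0); column heights now [2 2 9 9 9 0], max=9
Drop 6: I rot0 at col 2 lands with bottom-row=9; cleared 0 line(s) (total 0); column heights now [2 2 10 10 10 10], max=10
Drop 7: O rot1 at col 0 lands with bottom-row=2; cleared 0 line(s) (total 0); column heights now [4 4 10 10 10 10], max=10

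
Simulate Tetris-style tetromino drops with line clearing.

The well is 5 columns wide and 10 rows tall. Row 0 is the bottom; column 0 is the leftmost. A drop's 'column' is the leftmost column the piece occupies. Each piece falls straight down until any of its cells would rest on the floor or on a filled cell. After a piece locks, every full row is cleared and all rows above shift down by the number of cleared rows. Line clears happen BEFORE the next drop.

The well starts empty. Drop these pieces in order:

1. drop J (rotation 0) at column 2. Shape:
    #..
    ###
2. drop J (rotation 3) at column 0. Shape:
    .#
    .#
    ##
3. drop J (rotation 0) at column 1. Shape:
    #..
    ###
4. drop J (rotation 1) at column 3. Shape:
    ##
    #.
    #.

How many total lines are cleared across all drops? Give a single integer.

Drop 1: J rot0 at col 2 lands with bottom-row=0; cleared 0 line(s) (total 0); column heights now [0 0 2 1 1], max=2
Drop 2: J rot3 at col 0 lands with bottom-row=0; cleared 1 line(s) (total 1); column heights now [0 2 1 0 0], max=2
Drop 3: J rot0 at col 1 lands with bottom-row=2; cleared 0 line(s) (total 1); column heights now [0 4 3 3 0], max=4
Drop 4: J rot1 at col 3 lands with bottom-row=3; cleared 0 line(s) (total 1); column heights now [0 4 3 6 6], max=6

Answer: 1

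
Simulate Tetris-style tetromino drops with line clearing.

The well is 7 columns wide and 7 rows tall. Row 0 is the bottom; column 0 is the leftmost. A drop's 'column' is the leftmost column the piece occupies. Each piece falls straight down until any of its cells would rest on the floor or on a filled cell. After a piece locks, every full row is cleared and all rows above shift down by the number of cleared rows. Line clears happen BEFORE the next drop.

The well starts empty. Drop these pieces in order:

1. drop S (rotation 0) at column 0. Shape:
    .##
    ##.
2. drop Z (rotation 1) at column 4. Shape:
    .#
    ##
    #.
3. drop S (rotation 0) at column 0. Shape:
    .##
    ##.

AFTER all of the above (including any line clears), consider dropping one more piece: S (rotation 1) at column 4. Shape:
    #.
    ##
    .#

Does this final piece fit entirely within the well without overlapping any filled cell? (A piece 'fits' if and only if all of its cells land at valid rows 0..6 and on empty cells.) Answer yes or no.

Answer: yes

Derivation:
Drop 1: S rot0 at col 0 lands with bottom-row=0; cleared 0 line(s) (total 0); column heights now [1 2 2 0 0 0 0], max=2
Drop 2: Z rot1 at col 4 lands with bottom-row=0; cleared 0 line(s) (total 0); column heights now [1 2 2 0 2 3 0], max=3
Drop 3: S rot0 at col 0 lands with bottom-row=2; cleared 0 line(s) (total 0); column heights now [3 4 4 0 2 3 0], max=4
Test piece S rot1 at col 4 (width 2): heights before test = [3 4 4 0 2 3 0]; fits = True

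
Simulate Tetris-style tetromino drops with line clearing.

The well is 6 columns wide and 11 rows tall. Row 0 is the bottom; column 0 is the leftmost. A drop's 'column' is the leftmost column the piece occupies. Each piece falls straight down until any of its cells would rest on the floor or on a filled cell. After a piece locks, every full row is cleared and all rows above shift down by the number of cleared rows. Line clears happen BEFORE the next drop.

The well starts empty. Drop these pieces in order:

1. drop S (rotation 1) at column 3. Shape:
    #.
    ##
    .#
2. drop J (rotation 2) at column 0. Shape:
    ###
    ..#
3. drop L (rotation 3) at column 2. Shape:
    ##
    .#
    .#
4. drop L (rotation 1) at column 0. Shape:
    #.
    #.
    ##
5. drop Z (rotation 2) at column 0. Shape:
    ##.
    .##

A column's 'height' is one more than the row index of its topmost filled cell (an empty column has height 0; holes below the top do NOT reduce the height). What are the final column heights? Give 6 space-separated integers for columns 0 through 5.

Drop 1: S rot1 at col 3 lands with bottom-row=0; cleared 0 line(s) (total 0); column heights now [0 0 0 3 2 0], max=3
Drop 2: J rot2 at col 0 lands with bottom-row=0; cleared 0 line(s) (total 0); column heights now [2 2 2 3 2 0], max=3
Drop 3: L rot3 at col 2 lands with bottom-row=3; cleared 0 line(s) (total 0); column heights now [2 2 6 6 2 0], max=6
Drop 4: L rot1 at col 0 lands with bottom-row=2; cleared 0 line(s) (total 0); column heights now [5 3 6 6 2 0], max=6
Drop 5: Z rot2 at col 0 lands with bottom-row=6; cleared 0 line(s) (total 0); column heights now [8 8 7 6 2 0], max=8

Answer: 8 8 7 6 2 0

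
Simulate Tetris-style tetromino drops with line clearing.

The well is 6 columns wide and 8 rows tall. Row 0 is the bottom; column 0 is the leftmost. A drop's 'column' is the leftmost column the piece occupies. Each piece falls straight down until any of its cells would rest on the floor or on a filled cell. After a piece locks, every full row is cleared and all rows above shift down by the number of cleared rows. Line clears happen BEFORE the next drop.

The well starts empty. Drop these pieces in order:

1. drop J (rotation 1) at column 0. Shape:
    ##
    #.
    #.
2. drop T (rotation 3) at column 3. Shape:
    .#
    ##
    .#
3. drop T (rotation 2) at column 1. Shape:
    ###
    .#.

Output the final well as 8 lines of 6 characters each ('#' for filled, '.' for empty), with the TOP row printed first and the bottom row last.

Drop 1: J rot1 at col 0 lands with bottom-row=0; cleared 0 line(s) (total 0); column heights now [3 3 0 0 0 0], max=3
Drop 2: T rot3 at col 3 lands with bottom-row=0; cleared 0 line(s) (total 0); column heights now [3 3 0 2 3 0], max=3
Drop 3: T rot2 at col 1 lands with bottom-row=2; cleared 0 line(s) (total 0); column heights now [3 4 4 4 3 0], max=4

Answer: ......
......
......
......
.###..
###.#.
#..##.
#...#.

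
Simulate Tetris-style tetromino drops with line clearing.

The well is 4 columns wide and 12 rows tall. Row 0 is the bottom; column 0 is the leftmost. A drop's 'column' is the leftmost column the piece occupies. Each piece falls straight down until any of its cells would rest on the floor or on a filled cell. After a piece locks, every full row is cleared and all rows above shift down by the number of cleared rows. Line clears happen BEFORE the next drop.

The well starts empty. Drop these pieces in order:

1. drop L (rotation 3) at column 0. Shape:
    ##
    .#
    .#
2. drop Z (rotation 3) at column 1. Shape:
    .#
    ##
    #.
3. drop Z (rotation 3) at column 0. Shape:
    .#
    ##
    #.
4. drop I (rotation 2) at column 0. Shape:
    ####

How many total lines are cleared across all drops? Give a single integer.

Drop 1: L rot3 at col 0 lands with bottom-row=0; cleared 0 line(s) (total 0); column heights now [3 3 0 0], max=3
Drop 2: Z rot3 at col 1 lands with bottom-row=3; cleared 0 line(s) (total 0); column heights now [3 5 6 0], max=6
Drop 3: Z rot3 at col 0 lands with bottom-row=4; cleared 0 line(s) (total 0); column heights now [6 7 6 0], max=7
Drop 4: I rot2 at col 0 lands with bottom-row=7; cleared 1 line(s) (total 1); column heights now [6 7 6 0], max=7

Answer: 1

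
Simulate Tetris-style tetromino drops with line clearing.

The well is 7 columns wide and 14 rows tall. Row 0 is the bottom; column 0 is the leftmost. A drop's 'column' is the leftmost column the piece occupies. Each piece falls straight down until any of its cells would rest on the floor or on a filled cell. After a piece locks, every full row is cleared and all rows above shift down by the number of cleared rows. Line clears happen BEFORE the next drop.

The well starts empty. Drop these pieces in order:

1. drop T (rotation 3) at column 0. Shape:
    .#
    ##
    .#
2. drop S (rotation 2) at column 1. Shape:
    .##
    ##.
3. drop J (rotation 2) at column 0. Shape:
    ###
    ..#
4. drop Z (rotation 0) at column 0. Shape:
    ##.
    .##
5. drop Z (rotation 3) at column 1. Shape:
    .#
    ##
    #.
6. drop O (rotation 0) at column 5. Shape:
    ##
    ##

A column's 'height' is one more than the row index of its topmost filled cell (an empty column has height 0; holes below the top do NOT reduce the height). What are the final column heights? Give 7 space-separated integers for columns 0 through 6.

Answer: 9 11 12 5 0 2 2

Derivation:
Drop 1: T rot3 at col 0 lands with bottom-row=0; cleared 0 line(s) (total 0); column heights now [2 3 0 0 0 0 0], max=3
Drop 2: S rot2 at col 1 lands with bottom-row=3; cleared 0 line(s) (total 0); column heights now [2 4 5 5 0 0 0], max=5
Drop 3: J rot2 at col 0 lands with bottom-row=5; cleared 0 line(s) (total 0); column heights now [7 7 7 5 0 0 0], max=7
Drop 4: Z rot0 at col 0 lands with bottom-row=7; cleared 0 line(s) (total 0); column heights now [9 9 8 5 0 0 0], max=9
Drop 5: Z rot3 at col 1 lands with bottom-row=9; cleared 0 line(s) (total 0); column heights now [9 11 12 5 0 0 0], max=12
Drop 6: O rot0 at col 5 lands with bottom-row=0; cleared 0 line(s) (total 0); column heights now [9 11 12 5 0 2 2], max=12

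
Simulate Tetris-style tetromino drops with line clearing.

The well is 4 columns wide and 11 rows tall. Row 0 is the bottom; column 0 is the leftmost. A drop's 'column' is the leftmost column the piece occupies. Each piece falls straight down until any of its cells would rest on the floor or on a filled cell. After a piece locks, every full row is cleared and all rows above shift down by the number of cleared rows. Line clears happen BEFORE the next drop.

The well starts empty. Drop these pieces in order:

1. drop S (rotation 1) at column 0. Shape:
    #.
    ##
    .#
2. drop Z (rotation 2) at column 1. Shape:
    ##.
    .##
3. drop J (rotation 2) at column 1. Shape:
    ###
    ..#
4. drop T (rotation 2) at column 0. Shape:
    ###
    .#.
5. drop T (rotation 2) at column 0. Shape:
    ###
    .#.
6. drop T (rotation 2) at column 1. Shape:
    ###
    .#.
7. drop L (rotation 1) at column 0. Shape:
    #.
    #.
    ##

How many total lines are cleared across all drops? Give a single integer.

Answer: 2

Derivation:
Drop 1: S rot1 at col 0 lands with bottom-row=0; cleared 0 line(s) (total 0); column heights now [3 2 0 0], max=3
Drop 2: Z rot2 at col 1 lands with bottom-row=1; cleared 1 line(s) (total 1); column heights now [2 2 2 0], max=2
Drop 3: J rot2 at col 1 lands with bottom-row=1; cleared 1 line(s) (total 2); column heights now [0 2 2 2], max=2
Drop 4: T rot2 at col 0 lands with bottom-row=2; cleared 0 line(s) (total 2); column heights now [4 4 4 2], max=4
Drop 5: T rot2 at col 0 lands with bottom-row=4; cleared 0 line(s) (total 2); column heights now [6 6 6 2], max=6
Drop 6: T rot2 at col 1 lands with bottom-row=6; cleared 0 line(s) (total 2); column heights now [6 8 8 8], max=8
Drop 7: L rot1 at col 0 lands with bottom-row=8; cleared 0 line(s) (total 2); column heights now [11 9 8 8], max=11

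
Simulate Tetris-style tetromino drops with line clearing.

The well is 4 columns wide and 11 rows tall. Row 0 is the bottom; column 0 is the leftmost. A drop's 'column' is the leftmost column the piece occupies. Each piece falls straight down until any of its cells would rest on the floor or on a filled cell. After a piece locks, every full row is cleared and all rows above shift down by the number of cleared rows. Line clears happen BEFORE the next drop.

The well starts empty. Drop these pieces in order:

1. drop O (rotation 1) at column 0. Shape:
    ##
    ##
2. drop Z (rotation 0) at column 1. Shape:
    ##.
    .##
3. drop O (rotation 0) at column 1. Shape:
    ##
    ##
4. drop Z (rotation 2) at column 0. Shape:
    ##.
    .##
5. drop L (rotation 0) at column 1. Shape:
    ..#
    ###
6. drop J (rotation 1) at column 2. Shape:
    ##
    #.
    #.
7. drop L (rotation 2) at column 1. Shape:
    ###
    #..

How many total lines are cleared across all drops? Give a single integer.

Drop 1: O rot1 at col 0 lands with bottom-row=0; cleared 0 line(s) (total 0); column heights now [2 2 0 0], max=2
Drop 2: Z rot0 at col 1 lands with bottom-row=1; cleared 1 line(s) (total 1); column heights now [1 2 2 0], max=2
Drop 3: O rot0 at col 1 lands with bottom-row=2; cleared 0 line(s) (total 1); column heights now [1 4 4 0], max=4
Drop 4: Z rot2 at col 0 lands with bottom-row=4; cleared 0 line(s) (total 1); column heights now [6 6 5 0], max=6
Drop 5: L rot0 at col 1 lands with bottom-row=6; cleared 0 line(s) (total 1); column heights now [6 7 7 8], max=8
Drop 6: J rot1 at col 2 lands with bottom-row=7; cleared 0 line(s) (total 1); column heights now [6 7 10 10], max=10
Drop 7: L rot2 at col 1 lands with bottom-row=9; cleared 0 line(s) (total 1); column heights now [6 11 11 11], max=11

Answer: 1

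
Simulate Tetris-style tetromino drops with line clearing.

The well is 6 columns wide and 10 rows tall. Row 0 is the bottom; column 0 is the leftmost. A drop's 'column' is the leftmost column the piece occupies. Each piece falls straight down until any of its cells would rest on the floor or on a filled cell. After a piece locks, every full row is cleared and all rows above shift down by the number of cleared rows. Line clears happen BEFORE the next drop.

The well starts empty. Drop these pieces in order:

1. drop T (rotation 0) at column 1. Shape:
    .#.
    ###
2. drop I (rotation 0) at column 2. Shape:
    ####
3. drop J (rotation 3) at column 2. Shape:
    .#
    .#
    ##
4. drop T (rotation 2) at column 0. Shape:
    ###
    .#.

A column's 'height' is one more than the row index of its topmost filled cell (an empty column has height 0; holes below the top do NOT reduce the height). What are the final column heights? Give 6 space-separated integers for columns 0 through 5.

Answer: 5 5 5 6 3 3

Derivation:
Drop 1: T rot0 at col 1 lands with bottom-row=0; cleared 0 line(s) (total 0); column heights now [0 1 2 1 0 0], max=2
Drop 2: I rot0 at col 2 lands with bottom-row=2; cleared 0 line(s) (total 0); column heights now [0 1 3 3 3 3], max=3
Drop 3: J rot3 at col 2 lands with bottom-row=3; cleared 0 line(s) (total 0); column heights now [0 1 4 6 3 3], max=6
Drop 4: T rot2 at col 0 lands with bottom-row=3; cleared 0 line(s) (total 0); column heights now [5 5 5 6 3 3], max=6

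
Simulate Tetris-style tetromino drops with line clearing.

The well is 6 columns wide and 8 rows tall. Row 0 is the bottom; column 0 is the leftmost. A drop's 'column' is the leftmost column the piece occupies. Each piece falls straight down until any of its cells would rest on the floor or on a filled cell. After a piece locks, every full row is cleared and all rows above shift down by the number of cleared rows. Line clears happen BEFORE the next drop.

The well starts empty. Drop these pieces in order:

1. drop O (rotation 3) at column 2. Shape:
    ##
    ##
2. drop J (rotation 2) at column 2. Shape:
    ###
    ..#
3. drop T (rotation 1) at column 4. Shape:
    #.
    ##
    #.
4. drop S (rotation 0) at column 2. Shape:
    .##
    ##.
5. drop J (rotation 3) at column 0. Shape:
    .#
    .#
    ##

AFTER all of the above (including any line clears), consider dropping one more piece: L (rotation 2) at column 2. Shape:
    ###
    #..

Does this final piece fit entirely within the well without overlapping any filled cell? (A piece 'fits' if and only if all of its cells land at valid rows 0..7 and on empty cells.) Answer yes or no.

Answer: yes

Derivation:
Drop 1: O rot3 at col 2 lands with bottom-row=0; cleared 0 line(s) (total 0); column heights now [0 0 2 2 0 0], max=2
Drop 2: J rot2 at col 2 lands with bottom-row=1; cleared 0 line(s) (total 0); column heights now [0 0 3 3 3 0], max=3
Drop 3: T rot1 at col 4 lands with bottom-row=3; cleared 0 line(s) (total 0); column heights now [0 0 3 3 6 5], max=6
Drop 4: S rot0 at col 2 lands with bottom-row=5; cleared 0 line(s) (total 0); column heights now [0 0 6 7 7 5], max=7
Drop 5: J rot3 at col 0 lands with bottom-row=0; cleared 0 line(s) (total 0); column heights now [1 3 6 7 7 5], max=7
Test piece L rot2 at col 2 (width 3): heights before test = [1 3 6 7 7 5]; fits = True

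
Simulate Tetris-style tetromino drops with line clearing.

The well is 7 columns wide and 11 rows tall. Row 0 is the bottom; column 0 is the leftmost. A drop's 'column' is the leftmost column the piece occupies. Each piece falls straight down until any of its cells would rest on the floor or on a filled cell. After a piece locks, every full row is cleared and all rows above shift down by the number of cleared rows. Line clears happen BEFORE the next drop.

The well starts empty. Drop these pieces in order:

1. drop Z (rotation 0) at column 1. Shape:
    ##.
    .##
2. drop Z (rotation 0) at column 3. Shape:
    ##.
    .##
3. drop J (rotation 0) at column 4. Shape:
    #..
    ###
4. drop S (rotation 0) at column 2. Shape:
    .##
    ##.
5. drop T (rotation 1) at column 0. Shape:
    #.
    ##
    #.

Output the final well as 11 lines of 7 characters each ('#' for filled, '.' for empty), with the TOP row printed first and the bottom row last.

Answer: .......
.......
.......
.......
.......
.......
...##..
#.###..
##..###
#####..
..####.

Derivation:
Drop 1: Z rot0 at col 1 lands with bottom-row=0; cleared 0 line(s) (total 0); column heights now [0 2 2 1 0 0 0], max=2
Drop 2: Z rot0 at col 3 lands with bottom-row=0; cleared 0 line(s) (total 0); column heights now [0 2 2 2 2 1 0], max=2
Drop 3: J rot0 at col 4 lands with bottom-row=2; cleared 0 line(s) (total 0); column heights now [0 2 2 2 4 3 3], max=4
Drop 4: S rot0 at col 2 lands with bottom-row=3; cleared 0 line(s) (total 0); column heights now [0 2 4 5 5 3 3], max=5
Drop 5: T rot1 at col 0 lands with bottom-row=1; cleared 0 line(s) (total 0); column heights now [4 3 4 5 5 3 3], max=5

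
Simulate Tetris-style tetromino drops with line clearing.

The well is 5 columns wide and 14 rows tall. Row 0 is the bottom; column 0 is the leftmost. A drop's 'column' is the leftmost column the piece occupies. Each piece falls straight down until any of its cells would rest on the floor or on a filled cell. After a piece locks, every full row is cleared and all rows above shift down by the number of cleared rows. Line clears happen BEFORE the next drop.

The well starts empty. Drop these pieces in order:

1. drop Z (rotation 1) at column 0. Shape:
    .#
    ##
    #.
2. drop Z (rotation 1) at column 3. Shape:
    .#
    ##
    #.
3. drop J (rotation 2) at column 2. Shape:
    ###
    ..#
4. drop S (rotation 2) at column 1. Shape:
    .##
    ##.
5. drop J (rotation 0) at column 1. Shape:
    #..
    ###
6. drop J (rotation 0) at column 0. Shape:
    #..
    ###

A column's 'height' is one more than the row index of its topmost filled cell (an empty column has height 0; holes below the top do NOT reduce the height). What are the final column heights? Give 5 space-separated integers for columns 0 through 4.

Answer: 11 10 10 8 5

Derivation:
Drop 1: Z rot1 at col 0 lands with bottom-row=0; cleared 0 line(s) (total 0); column heights now [2 3 0 0 0], max=3
Drop 2: Z rot1 at col 3 lands with bottom-row=0; cleared 0 line(s) (total 0); column heights now [2 3 0 2 3], max=3
Drop 3: J rot2 at col 2 lands with bottom-row=3; cleared 0 line(s) (total 0); column heights now [2 3 5 5 5], max=5
Drop 4: S rot2 at col 1 lands with bottom-row=5; cleared 0 line(s) (total 0); column heights now [2 6 7 7 5], max=7
Drop 5: J rot0 at col 1 lands with bottom-row=7; cleared 0 line(s) (total 0); column heights now [2 9 8 8 5], max=9
Drop 6: J rot0 at col 0 lands with bottom-row=9; cleared 0 line(s) (total 0); column heights now [11 10 10 8 5], max=11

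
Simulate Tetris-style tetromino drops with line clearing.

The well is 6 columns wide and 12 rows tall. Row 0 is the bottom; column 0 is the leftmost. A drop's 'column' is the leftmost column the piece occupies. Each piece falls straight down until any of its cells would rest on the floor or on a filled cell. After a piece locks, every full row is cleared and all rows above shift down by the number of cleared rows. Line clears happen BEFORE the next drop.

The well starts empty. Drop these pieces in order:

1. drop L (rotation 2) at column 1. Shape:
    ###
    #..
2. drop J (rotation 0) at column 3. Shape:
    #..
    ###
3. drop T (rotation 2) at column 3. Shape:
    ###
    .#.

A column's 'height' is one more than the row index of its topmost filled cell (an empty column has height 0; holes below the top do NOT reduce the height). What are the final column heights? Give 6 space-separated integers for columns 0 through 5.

Drop 1: L rot2 at col 1 lands with bottom-row=0; cleared 0 line(s) (total 0); column heights now [0 2 2 2 0 0], max=2
Drop 2: J rot0 at col 3 lands with bottom-row=2; cleared 0 line(s) (total 0); column heights now [0 2 2 4 3 3], max=4
Drop 3: T rot2 at col 3 lands with bottom-row=3; cleared 0 line(s) (total 0); column heights now [0 2 2 5 5 5], max=5

Answer: 0 2 2 5 5 5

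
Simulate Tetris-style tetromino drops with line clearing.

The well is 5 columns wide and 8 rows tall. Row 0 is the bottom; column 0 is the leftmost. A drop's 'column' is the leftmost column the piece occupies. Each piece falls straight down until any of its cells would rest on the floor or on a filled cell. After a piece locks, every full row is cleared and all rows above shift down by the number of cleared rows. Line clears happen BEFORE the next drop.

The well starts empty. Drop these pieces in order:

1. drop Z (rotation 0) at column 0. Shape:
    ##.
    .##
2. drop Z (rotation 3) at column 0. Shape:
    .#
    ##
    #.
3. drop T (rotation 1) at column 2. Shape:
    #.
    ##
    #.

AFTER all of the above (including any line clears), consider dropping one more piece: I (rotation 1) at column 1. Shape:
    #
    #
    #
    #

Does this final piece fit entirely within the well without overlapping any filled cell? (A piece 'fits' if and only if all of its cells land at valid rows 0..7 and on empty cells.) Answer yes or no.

Drop 1: Z rot0 at col 0 lands with bottom-row=0; cleared 0 line(s) (total 0); column heights now [2 2 1 0 0], max=2
Drop 2: Z rot3 at col 0 lands with bottom-row=2; cleared 0 line(s) (total 0); column heights now [4 5 1 0 0], max=5
Drop 3: T rot1 at col 2 lands with bottom-row=1; cleared 0 line(s) (total 0); column heights now [4 5 4 3 0], max=5
Test piece I rot1 at col 1 (width 1): heights before test = [4 5 4 3 0]; fits = False

Answer: no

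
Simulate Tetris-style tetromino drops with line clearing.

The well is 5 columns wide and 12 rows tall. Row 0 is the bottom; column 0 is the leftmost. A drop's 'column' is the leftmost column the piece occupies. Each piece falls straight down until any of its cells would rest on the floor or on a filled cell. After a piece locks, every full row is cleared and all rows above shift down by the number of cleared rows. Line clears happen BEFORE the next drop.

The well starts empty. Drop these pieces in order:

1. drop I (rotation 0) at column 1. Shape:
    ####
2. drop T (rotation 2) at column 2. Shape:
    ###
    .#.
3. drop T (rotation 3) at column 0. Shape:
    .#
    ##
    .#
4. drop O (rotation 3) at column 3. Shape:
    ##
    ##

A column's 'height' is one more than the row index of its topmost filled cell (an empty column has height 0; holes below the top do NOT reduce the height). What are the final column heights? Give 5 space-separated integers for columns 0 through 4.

Answer: 0 3 1 4 4

Derivation:
Drop 1: I rot0 at col 1 lands with bottom-row=0; cleared 0 line(s) (total 0); column heights now [0 1 1 1 1], max=1
Drop 2: T rot2 at col 2 lands with bottom-row=1; cleared 0 line(s) (total 0); column heights now [0 1 3 3 3], max=3
Drop 3: T rot3 at col 0 lands with bottom-row=1; cleared 1 line(s) (total 1); column heights now [0 3 1 2 1], max=3
Drop 4: O rot3 at col 3 lands with bottom-row=2; cleared 0 line(s) (total 1); column heights now [0 3 1 4 4], max=4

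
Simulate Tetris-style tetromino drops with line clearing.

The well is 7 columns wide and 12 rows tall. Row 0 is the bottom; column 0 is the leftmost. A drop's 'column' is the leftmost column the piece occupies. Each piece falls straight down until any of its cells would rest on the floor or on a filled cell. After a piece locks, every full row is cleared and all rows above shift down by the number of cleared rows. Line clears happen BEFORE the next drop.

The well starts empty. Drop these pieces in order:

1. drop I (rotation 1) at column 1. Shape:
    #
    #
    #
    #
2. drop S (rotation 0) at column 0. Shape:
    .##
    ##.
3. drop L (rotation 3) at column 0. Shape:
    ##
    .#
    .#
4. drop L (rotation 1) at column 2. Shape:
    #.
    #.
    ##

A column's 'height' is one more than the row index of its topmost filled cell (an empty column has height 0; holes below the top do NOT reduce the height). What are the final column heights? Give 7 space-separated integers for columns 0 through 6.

Answer: 9 9 9 7 0 0 0

Derivation:
Drop 1: I rot1 at col 1 lands with bottom-row=0; cleared 0 line(s) (total 0); column heights now [0 4 0 0 0 0 0], max=4
Drop 2: S rot0 at col 0 lands with bottom-row=4; cleared 0 line(s) (total 0); column heights now [5 6 6 0 0 0 0], max=6
Drop 3: L rot3 at col 0 lands with bottom-row=6; cleared 0 line(s) (total 0); column heights now [9 9 6 0 0 0 0], max=9
Drop 4: L rot1 at col 2 lands with bottom-row=6; cleared 0 line(s) (total 0); column heights now [9 9 9 7 0 0 0], max=9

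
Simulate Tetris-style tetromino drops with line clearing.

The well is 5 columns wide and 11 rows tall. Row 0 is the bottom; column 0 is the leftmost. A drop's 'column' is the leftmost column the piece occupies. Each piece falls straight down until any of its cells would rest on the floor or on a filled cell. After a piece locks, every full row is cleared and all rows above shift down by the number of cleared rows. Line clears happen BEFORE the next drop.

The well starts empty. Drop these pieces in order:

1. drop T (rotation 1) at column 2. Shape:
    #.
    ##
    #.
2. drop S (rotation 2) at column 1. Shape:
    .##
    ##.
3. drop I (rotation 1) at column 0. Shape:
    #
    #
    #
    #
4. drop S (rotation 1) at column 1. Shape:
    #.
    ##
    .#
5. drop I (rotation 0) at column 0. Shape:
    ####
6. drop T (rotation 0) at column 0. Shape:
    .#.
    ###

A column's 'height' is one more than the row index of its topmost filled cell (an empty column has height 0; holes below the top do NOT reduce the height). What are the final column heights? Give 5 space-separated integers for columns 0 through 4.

Answer: 10 11 10 9 0

Derivation:
Drop 1: T rot1 at col 2 lands with bottom-row=0; cleared 0 line(s) (total 0); column heights now [0 0 3 2 0], max=3
Drop 2: S rot2 at col 1 lands with bottom-row=3; cleared 0 line(s) (total 0); column heights now [0 4 5 5 0], max=5
Drop 3: I rot1 at col 0 lands with bottom-row=0; cleared 0 line(s) (total 0); column heights now [4 4 5 5 0], max=5
Drop 4: S rot1 at col 1 lands with bottom-row=5; cleared 0 line(s) (total 0); column heights now [4 8 7 5 0], max=8
Drop 5: I rot0 at col 0 lands with bottom-row=8; cleared 0 line(s) (total 0); column heights now [9 9 9 9 0], max=9
Drop 6: T rot0 at col 0 lands with bottom-row=9; cleared 0 line(s) (total 0); column heights now [10 11 10 9 0], max=11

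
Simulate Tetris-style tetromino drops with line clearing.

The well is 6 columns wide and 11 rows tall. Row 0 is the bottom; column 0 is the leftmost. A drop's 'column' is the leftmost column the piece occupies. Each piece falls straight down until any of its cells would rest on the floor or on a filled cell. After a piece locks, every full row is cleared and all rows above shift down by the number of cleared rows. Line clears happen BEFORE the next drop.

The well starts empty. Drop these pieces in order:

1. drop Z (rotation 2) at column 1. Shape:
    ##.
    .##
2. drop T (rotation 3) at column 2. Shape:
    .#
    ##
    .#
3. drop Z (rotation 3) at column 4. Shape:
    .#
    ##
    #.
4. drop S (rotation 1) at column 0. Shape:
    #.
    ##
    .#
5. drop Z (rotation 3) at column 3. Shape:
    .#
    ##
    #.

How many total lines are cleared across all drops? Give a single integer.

Drop 1: Z rot2 at col 1 lands with bottom-row=0; cleared 0 line(s) (total 0); column heights now [0 2 2 1 0 0], max=2
Drop 2: T rot3 at col 2 lands with bottom-row=1; cleared 0 line(s) (total 0); column heights now [0 2 3 4 0 0], max=4
Drop 3: Z rot3 at col 4 lands with bottom-row=0; cleared 0 line(s) (total 0); column heights now [0 2 3 4 2 3], max=4
Drop 4: S rot1 at col 0 lands with bottom-row=2; cleared 0 line(s) (total 0); column heights now [5 4 3 4 2 3], max=5
Drop 5: Z rot3 at col 3 lands with bottom-row=4; cleared 0 line(s) (total 0); column heights now [5 4 3 6 7 3], max=7

Answer: 0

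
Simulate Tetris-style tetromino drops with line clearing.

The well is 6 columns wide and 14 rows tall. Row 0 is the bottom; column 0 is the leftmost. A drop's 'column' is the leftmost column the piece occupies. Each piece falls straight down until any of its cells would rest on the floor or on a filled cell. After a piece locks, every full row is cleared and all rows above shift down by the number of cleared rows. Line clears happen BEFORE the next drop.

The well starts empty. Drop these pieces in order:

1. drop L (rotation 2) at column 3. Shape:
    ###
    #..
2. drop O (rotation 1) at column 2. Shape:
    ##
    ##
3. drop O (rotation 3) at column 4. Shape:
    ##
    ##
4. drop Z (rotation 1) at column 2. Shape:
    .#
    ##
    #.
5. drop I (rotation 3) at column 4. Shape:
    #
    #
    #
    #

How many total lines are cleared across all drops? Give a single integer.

Drop 1: L rot2 at col 3 lands with bottom-row=0; cleared 0 line(s) (total 0); column heights now [0 0 0 2 2 2], max=2
Drop 2: O rot1 at col 2 lands with bottom-row=2; cleared 0 line(s) (total 0); column heights now [0 0 4 4 2 2], max=4
Drop 3: O rot3 at col 4 lands with bottom-row=2; cleared 0 line(s) (total 0); column heights now [0 0 4 4 4 4], max=4
Drop 4: Z rot1 at col 2 lands with bottom-row=4; cleared 0 line(s) (total 0); column heights now [0 0 6 7 4 4], max=7
Drop 5: I rot3 at col 4 lands with bottom-row=4; cleared 0 line(s) (total 0); column heights now [0 0 6 7 8 4], max=8

Answer: 0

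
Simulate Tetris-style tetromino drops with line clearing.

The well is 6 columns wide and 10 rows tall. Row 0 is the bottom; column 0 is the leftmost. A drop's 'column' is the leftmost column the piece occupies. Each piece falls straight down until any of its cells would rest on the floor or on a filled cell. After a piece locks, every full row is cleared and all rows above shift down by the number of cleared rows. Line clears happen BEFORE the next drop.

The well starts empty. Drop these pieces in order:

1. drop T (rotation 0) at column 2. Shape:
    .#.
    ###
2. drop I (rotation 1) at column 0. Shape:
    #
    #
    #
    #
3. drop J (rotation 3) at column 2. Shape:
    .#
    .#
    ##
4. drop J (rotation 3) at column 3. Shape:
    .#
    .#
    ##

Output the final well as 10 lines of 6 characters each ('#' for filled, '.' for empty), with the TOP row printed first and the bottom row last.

Answer: ......
......
....#.
....#.
...##.
...#..
#..#..
#.##..
#..#..
#.###.

Derivation:
Drop 1: T rot0 at col 2 lands with bottom-row=0; cleared 0 line(s) (total 0); column heights now [0 0 1 2 1 0], max=2
Drop 2: I rot1 at col 0 lands with bottom-row=0; cleared 0 line(s) (total 0); column heights now [4 0 1 2 1 0], max=4
Drop 3: J rot3 at col 2 lands with bottom-row=2; cleared 0 line(s) (total 0); column heights now [4 0 3 5 1 0], max=5
Drop 4: J rot3 at col 3 lands with bottom-row=5; cleared 0 line(s) (total 0); column heights now [4 0 3 6 8 0], max=8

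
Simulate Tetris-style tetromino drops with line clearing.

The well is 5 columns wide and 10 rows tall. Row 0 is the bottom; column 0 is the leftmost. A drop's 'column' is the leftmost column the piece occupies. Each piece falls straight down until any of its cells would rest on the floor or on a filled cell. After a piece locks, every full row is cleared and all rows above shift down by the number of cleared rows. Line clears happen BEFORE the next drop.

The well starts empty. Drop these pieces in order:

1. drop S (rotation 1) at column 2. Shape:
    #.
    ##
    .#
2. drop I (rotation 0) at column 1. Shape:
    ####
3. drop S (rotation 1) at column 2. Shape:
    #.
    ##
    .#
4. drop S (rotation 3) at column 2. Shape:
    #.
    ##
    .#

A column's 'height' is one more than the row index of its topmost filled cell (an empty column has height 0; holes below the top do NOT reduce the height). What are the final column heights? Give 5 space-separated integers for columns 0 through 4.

Drop 1: S rot1 at col 2 lands with bottom-row=0; cleared 0 line(s) (total 0); column heights now [0 0 3 2 0], max=3
Drop 2: I rot0 at col 1 lands with bottom-row=3; cleared 0 line(s) (total 0); column heights now [0 4 4 4 4], max=4
Drop 3: S rot1 at col 2 lands with bottom-row=4; cleared 0 line(s) (total 0); column heights now [0 4 7 6 4], max=7
Drop 4: S rot3 at col 2 lands with bottom-row=6; cleared 0 line(s) (total 0); column heights now [0 4 9 8 4], max=9

Answer: 0 4 9 8 4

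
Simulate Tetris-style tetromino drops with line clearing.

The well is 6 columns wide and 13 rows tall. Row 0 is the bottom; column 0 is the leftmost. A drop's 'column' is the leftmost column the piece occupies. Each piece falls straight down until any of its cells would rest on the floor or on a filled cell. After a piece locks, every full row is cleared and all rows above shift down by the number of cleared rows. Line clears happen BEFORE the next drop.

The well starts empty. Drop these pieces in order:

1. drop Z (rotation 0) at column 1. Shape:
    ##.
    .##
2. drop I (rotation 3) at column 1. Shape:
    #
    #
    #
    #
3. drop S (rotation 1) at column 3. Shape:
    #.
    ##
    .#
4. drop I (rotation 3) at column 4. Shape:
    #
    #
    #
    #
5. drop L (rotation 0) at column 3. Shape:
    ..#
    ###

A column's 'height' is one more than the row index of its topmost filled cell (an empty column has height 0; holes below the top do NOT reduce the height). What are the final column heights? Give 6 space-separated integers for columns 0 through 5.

Answer: 0 6 2 7 7 8

Derivation:
Drop 1: Z rot0 at col 1 lands with bottom-row=0; cleared 0 line(s) (total 0); column heights now [0 2 2 1 0 0], max=2
Drop 2: I rot3 at col 1 lands with bottom-row=2; cleared 0 line(s) (total 0); column heights now [0 6 2 1 0 0], max=6
Drop 3: S rot1 at col 3 lands with bottom-row=0; cleared 0 line(s) (total 0); column heights now [0 6 2 3 2 0], max=6
Drop 4: I rot3 at col 4 lands with bottom-row=2; cleared 0 line(s) (total 0); column heights now [0 6 2 3 6 0], max=6
Drop 5: L rot0 at col 3 lands with bottom-row=6; cleared 0 line(s) (total 0); column heights now [0 6 2 7 7 8], max=8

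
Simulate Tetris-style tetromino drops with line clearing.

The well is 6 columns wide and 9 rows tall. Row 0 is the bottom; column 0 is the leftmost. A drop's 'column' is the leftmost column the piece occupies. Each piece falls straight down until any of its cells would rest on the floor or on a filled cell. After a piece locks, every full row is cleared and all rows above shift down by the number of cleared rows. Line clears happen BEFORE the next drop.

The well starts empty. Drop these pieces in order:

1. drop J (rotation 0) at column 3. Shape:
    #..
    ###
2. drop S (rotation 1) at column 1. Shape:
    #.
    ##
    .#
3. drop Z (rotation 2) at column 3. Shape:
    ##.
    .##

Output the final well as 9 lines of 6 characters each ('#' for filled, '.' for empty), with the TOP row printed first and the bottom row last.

Answer: ......
......
......
......
......
......
.#.##.
.#####
..####

Derivation:
Drop 1: J rot0 at col 3 lands with bottom-row=0; cleared 0 line(s) (total 0); column heights now [0 0 0 2 1 1], max=2
Drop 2: S rot1 at col 1 lands with bottom-row=0; cleared 0 line(s) (total 0); column heights now [0 3 2 2 1 1], max=3
Drop 3: Z rot2 at col 3 lands with bottom-row=1; cleared 0 line(s) (total 0); column heights now [0 3 2 3 3 2], max=3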